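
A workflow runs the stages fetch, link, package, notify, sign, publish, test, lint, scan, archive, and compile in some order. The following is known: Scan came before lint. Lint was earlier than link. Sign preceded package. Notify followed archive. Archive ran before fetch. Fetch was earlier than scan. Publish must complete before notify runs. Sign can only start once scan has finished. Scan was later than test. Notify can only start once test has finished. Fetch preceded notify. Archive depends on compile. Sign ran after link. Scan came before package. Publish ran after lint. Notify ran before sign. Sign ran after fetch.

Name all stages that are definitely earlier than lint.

Directly stated before lint: scan.
Archive reaches lint via archive → fetch → scan → lint.
Compile reaches lint via compile → archive → fetch → scan → lint.
Fetch reaches lint via fetch → scan → lint.
Likewise test reaches lint by chaining the stated constraints.

archive, compile, fetch, scan, test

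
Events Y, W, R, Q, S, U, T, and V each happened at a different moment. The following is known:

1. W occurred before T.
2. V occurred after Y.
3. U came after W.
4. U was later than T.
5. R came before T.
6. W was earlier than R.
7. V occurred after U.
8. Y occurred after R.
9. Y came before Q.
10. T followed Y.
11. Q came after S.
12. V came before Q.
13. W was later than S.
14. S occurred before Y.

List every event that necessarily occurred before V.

R, S, T, U, W, Y

Directly stated before V: U and Y.
R reaches V via R → Y → V.
S reaches V via S → Y → V.
T reaches V via T → U → V.
Likewise W reaches V by chaining the stated constraints.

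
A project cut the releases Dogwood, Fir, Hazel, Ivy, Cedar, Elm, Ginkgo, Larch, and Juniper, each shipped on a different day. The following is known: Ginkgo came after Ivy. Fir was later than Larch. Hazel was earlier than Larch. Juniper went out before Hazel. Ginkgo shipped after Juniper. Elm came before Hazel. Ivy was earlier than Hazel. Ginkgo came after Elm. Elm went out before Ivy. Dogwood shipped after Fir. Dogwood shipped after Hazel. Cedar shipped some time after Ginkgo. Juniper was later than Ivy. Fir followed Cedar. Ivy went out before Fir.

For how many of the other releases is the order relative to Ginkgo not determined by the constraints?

2

Forced before Ginkgo: Elm, Ivy, and Juniper; forced after Ginkgo: Cedar, Dogwood, and Fir.
That leaves Hazel and Larch with no forced order relative to Ginkgo — 2.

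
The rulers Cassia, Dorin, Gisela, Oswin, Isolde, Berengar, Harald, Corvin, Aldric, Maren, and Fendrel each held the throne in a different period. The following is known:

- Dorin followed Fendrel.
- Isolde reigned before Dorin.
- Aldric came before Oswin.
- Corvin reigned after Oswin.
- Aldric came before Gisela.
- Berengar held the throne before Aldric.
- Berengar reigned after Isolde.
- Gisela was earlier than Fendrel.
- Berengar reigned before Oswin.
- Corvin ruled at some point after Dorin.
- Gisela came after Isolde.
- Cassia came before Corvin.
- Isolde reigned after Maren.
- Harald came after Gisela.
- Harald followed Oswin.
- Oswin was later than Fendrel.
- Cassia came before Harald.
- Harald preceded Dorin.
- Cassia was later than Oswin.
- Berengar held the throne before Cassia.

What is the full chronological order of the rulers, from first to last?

Maren, Isolde, Berengar, Aldric, Gisela, Fendrel, Oswin, Cassia, Harald, Dorin, Corvin

The constraints fix every adjacent pair, so only one ordering works:
Maren → Isolde → Berengar → Aldric → Gisela → Fendrel → Oswin → Cassia → Harald → Dorin → Corvin.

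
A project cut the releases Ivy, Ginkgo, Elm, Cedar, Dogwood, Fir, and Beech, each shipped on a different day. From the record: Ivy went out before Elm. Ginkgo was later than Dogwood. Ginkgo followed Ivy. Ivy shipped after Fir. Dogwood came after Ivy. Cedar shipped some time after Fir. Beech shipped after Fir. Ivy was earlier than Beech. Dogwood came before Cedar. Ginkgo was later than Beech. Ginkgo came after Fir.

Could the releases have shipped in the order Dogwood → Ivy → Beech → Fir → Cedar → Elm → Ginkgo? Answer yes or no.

The constraints require Fir before Ivy, but in the proposed sequence Ivy appears ahead of Fir. That one violation is enough.

no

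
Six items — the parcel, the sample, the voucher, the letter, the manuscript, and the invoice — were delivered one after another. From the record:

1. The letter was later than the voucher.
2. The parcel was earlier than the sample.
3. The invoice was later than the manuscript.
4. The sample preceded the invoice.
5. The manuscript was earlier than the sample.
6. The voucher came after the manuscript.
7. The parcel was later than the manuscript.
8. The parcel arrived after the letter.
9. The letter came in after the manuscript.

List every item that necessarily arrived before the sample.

the letter, the manuscript, the parcel, the voucher

Directly stated before the sample: the manuscript and the parcel.
The letter reaches the sample via the letter → the parcel → the sample.
The voucher reaches the sample via the voucher → the letter → the parcel → the sample.
No chain forces the invoice ahead of the sample.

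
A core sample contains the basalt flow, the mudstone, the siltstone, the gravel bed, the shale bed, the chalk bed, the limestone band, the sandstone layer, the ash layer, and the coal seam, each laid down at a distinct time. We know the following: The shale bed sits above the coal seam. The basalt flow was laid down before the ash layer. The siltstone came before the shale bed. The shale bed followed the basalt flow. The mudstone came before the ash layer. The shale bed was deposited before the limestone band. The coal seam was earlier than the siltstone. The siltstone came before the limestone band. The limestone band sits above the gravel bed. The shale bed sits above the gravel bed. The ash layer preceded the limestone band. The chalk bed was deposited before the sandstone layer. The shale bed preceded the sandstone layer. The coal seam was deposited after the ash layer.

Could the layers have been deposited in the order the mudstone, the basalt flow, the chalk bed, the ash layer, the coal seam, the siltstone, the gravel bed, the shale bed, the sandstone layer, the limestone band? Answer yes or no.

yes

Check each stated constraint against the proposed order — e.g. the ash layer is ahead of the limestone band; the chalk bed is ahead of the sandstone layer. Every pair is in the required order; nothing is violated.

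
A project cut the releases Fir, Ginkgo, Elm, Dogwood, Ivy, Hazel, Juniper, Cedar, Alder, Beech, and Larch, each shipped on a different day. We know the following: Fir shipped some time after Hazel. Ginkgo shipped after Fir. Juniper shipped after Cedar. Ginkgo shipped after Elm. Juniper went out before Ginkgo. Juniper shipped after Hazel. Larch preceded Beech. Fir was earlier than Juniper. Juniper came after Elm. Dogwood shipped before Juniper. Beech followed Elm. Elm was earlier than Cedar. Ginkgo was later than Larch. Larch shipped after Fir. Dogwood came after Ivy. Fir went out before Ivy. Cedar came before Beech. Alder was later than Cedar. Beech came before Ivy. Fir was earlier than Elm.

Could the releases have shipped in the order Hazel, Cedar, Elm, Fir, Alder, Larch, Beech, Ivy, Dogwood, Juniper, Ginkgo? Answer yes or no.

The constraints require Fir before Elm, but in the proposed sequence Elm appears ahead of Fir. That one violation is enough.

no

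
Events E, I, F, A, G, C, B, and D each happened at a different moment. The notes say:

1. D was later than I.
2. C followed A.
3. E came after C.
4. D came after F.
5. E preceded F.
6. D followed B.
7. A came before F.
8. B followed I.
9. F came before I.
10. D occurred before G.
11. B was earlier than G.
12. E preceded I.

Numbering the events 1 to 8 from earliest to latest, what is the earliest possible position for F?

A, C, and E must all come before F — 3 forced predecessors.
Nothing else is forced ahead of F, so its earliest slot is position 3 + 1 = 4.

4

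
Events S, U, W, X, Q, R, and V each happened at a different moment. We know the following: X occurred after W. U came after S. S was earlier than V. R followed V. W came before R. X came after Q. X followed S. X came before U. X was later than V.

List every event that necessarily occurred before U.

Q, S, V, W, X

Directly stated before U: S and X.
Q reaches U via Q → X → U.
V reaches U via V → X → U.
W reaches U via W → X → U.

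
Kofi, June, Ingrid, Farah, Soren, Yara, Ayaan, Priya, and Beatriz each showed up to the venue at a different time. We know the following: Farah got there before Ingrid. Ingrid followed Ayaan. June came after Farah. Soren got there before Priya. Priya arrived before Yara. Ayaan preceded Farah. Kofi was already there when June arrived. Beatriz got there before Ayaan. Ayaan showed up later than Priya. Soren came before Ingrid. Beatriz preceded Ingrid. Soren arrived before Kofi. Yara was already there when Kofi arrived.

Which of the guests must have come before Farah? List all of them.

Ayaan, Beatriz, Priya, Soren

Directly stated before Farah: Ayaan.
Beatriz reaches Farah via Beatriz → Ayaan → Farah.
Priya reaches Farah via Priya → Ayaan → Farah.
Soren reaches Farah via Soren → Priya → Ayaan → Farah.
No chain forces June (or any of the others) ahead of Farah.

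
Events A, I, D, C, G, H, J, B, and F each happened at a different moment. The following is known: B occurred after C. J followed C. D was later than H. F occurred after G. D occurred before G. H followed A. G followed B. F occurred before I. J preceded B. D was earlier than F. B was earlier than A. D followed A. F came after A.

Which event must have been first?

C has a chain of constraints placing it before every other event, so C must be first.

C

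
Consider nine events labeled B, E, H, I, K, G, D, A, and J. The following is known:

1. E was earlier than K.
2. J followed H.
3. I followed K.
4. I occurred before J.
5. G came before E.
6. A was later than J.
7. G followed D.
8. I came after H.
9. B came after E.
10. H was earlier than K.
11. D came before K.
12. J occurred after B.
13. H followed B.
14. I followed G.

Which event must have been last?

A

Every other event has a chain of constraints placing it before A, so A is last.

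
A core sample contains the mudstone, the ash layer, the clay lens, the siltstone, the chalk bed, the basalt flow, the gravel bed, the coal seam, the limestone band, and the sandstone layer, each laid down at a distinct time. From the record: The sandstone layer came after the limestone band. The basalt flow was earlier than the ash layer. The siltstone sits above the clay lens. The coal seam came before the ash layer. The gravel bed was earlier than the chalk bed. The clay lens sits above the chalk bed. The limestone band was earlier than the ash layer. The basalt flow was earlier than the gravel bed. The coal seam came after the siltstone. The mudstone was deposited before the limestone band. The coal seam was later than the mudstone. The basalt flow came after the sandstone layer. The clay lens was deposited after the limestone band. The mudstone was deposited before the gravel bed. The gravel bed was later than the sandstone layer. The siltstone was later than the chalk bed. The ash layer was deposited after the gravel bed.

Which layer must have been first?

The mudstone has a chain of constraints placing it before every other layer, so the mudstone must be first.

the mudstone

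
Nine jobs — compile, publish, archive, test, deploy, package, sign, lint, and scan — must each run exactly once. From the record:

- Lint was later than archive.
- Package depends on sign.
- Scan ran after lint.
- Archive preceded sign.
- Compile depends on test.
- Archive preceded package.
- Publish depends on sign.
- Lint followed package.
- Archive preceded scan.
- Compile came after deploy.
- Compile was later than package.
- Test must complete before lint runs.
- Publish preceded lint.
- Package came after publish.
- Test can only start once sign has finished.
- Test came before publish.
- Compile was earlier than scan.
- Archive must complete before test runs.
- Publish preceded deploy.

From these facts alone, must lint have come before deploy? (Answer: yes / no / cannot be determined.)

No chain of stated constraints runs from lint to deploy, and none runs from deploy to lint either.
So the relative order of lint and deploy is not fixed by the given facts.

cannot be determined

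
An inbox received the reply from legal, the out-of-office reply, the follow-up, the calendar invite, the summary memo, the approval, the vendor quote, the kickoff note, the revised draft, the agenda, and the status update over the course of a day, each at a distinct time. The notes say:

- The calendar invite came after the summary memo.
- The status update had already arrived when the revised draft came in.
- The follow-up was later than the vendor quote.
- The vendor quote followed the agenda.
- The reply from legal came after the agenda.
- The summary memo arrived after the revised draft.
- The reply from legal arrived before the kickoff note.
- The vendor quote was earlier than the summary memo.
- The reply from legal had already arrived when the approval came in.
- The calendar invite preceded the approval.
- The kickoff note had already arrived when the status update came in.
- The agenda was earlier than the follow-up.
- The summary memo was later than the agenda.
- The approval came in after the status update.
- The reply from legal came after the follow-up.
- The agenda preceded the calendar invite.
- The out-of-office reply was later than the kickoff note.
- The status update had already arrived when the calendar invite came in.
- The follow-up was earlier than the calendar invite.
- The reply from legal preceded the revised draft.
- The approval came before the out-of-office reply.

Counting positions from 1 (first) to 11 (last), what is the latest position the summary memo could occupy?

The summary memo must come before the approval, the calendar invite, and the out-of-office reply — 3 messages forced after it.
Everything else can be placed before the summary memo in some valid order, so the summary memo can sit as late as position 11 − 3 = 8.

8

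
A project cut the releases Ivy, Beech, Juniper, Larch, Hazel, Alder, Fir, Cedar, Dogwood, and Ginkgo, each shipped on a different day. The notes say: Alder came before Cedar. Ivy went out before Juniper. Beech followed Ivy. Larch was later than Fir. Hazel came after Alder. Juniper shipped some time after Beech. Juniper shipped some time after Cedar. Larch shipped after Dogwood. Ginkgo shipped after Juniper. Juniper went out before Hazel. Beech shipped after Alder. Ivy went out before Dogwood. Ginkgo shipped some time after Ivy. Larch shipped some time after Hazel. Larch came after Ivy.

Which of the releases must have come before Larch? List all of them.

Alder, Beech, Cedar, Dogwood, Fir, Hazel, Ivy, Juniper

Directly stated before Larch: Dogwood, Fir, Hazel, and Ivy.
Alder reaches Larch via Alder → Hazel → Larch.
Beech reaches Larch via Beech → Juniper → Hazel → Larch.
Cedar reaches Larch via Cedar → Juniper → Hazel → Larch.
Likewise Juniper reaches Larch by chaining the stated constraints.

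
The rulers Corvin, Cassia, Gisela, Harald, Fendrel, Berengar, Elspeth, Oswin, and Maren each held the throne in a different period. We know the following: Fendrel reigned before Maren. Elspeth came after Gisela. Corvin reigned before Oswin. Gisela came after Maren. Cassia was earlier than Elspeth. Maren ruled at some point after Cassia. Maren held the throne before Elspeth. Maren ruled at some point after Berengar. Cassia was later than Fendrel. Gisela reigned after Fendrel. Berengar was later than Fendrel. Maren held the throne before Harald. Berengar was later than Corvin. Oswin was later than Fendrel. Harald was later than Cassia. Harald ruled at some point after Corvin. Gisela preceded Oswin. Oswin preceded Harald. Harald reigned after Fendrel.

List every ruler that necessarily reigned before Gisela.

Berengar, Cassia, Corvin, Fendrel, Maren

Directly stated before Gisela: Fendrel and Maren.
Berengar reaches Gisela via Berengar → Maren → Gisela.
Cassia reaches Gisela via Cassia → Maren → Gisela.
Corvin reaches Gisela via Corvin → Berengar → Maren → Gisela.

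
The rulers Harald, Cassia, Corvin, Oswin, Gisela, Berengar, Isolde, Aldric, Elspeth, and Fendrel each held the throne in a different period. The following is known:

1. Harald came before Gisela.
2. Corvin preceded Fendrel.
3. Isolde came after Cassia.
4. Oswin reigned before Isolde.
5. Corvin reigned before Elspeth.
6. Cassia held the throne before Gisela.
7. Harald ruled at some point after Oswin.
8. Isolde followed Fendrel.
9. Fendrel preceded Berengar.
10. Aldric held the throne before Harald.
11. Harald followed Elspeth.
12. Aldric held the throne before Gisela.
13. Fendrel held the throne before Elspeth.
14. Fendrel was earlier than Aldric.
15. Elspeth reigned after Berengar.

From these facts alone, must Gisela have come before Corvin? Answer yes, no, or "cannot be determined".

no

Tracing the constraints gives Corvin → Elspeth → Harald → Gisela, so Corvin must come before Gisela.
That means Gisela cannot be before Corvin.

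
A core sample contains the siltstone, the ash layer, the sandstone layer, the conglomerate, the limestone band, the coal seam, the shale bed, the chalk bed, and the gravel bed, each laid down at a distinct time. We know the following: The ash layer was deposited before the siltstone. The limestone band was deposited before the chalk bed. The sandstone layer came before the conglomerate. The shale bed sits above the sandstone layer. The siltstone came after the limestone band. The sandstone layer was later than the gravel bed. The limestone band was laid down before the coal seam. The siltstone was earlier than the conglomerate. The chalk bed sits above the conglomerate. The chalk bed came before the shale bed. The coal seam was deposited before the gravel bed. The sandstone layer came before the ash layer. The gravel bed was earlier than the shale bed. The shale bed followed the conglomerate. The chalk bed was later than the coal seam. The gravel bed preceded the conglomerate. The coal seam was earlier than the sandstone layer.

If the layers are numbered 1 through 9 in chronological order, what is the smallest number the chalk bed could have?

The ash layer, the coal seam, the conglomerate, the gravel bed, the limestone band, the sandstone layer, and the siltstone must all come before the chalk bed — 7 forced predecessors.
Nothing else is forced ahead of the chalk bed, so its earliest slot is position 7 + 1 = 8.

8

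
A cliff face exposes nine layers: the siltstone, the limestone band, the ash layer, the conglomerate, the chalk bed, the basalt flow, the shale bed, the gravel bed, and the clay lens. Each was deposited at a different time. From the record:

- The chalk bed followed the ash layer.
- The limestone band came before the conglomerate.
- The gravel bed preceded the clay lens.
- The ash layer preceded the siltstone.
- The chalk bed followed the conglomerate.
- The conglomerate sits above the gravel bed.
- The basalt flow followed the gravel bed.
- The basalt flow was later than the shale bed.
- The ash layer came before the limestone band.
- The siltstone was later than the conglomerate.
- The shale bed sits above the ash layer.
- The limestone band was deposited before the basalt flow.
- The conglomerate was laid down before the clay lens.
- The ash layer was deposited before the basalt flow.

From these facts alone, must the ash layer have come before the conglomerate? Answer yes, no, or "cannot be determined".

yes

Chain the constraints: the ash layer → the limestone band → the conglomerate. Each link is directly stated, so the ash layer comes before the conglomerate.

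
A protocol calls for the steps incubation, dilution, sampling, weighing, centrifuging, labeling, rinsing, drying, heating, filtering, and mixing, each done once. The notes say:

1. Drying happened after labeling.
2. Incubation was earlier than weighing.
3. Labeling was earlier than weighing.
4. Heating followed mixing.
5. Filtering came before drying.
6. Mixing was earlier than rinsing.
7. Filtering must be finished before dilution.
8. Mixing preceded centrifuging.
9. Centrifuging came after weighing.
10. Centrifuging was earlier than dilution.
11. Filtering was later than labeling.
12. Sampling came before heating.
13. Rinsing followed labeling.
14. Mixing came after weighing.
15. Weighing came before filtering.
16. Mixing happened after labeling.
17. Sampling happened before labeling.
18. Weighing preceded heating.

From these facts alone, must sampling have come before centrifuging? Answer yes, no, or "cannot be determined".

yes

Chain the constraints: sampling → labeling → weighing → centrifuging. Each link is directly stated, so sampling comes before centrifuging.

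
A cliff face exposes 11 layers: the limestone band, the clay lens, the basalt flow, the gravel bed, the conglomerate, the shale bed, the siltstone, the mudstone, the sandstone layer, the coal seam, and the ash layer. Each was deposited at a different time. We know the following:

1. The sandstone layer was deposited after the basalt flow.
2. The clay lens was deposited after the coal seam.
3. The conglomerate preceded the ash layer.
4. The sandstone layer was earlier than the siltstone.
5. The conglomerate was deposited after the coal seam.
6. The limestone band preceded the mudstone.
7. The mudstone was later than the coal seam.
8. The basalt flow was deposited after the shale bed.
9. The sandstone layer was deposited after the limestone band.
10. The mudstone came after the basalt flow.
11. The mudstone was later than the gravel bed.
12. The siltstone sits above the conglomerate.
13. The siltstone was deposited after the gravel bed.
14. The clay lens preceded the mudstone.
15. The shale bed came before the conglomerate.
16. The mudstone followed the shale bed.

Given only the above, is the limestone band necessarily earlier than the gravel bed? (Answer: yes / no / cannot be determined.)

No chain of stated constraints runs from the limestone band to the gravel bed, and none runs from the gravel bed to the limestone band either.
So the relative order of the limestone band and the gravel bed is not fixed by the given facts.

cannot be determined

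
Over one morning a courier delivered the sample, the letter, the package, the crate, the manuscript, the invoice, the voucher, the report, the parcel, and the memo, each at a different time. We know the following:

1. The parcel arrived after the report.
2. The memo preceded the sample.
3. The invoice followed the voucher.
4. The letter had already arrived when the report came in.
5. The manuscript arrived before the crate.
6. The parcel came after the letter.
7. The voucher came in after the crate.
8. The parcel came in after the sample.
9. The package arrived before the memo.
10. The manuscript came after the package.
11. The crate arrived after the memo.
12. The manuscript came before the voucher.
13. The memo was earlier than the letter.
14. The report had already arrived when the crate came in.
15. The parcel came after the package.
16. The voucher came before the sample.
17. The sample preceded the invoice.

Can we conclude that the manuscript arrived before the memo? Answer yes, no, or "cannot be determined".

No chain of stated constraints runs from the manuscript to the memo, and none runs from the memo to the manuscript either.
So the relative order of the manuscript and the memo is not fixed by the given facts.

cannot be determined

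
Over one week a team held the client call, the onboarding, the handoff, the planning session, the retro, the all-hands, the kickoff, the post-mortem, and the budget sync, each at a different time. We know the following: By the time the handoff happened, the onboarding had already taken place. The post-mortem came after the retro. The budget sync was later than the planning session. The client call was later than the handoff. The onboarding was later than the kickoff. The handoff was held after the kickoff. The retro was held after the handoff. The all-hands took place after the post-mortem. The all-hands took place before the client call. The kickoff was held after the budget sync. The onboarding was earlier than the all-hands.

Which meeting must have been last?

Every other meeting has a chain of constraints placing it before the client call, so the client call is last.

the client call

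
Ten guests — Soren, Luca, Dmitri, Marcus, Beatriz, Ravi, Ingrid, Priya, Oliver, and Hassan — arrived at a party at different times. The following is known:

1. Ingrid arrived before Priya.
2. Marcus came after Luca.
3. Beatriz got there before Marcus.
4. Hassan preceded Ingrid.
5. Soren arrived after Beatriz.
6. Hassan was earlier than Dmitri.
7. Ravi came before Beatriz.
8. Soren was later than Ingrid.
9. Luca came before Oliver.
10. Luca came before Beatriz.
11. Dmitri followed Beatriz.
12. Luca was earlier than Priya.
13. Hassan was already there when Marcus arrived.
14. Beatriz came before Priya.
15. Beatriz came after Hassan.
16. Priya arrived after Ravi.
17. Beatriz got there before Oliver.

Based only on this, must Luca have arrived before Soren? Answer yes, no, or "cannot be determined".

yes

Chain the constraints: Luca → Beatriz → Soren. Each link is directly stated, so Luca comes before Soren.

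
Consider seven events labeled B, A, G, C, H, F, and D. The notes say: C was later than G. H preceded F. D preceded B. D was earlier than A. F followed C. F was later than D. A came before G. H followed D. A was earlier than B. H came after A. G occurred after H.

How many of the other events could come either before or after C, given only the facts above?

1

Forced before C: A, D, G, and H; forced after C: F.
That leaves B with no forced order relative to C — 1.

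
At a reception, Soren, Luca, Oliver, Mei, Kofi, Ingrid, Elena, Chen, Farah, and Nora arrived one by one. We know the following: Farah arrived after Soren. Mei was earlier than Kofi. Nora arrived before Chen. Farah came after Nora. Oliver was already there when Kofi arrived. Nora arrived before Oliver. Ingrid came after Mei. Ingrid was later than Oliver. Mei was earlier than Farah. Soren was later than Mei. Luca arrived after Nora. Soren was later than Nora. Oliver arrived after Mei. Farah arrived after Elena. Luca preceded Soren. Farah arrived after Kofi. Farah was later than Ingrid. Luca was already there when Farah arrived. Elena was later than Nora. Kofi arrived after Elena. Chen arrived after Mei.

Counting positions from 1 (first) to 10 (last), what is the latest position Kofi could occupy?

Kofi must come before Farah — 1 guest forced after them.
Everything else can be placed before Kofi in some valid order, so Kofi can sit as late as position 10 − 1 = 9.

9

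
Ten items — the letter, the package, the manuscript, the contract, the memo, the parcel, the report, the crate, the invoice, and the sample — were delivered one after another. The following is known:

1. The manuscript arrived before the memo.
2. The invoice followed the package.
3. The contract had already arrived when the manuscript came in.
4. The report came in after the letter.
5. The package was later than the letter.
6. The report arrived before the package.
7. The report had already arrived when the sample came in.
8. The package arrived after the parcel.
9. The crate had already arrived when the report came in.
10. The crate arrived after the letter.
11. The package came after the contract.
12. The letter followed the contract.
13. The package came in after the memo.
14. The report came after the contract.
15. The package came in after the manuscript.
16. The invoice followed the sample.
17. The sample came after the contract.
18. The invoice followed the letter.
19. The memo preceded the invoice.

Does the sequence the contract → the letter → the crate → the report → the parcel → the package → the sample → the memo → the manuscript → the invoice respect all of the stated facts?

The constraints require the manuscript before the package, but in the proposed sequence the package appears ahead of the manuscript. That one violation is enough.

no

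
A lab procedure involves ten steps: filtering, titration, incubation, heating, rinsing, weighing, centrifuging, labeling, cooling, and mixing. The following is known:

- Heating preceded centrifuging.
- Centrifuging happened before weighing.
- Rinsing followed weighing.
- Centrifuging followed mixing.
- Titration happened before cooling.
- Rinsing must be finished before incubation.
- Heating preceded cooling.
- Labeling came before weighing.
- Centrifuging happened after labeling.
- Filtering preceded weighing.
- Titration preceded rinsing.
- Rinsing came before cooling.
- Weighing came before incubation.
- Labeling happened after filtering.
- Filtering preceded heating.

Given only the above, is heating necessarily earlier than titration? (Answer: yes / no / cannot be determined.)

cannot be determined

No chain of stated constraints runs from heating to titration, and none runs from titration to heating either.
So the relative order of heating and titration is not fixed by the given facts.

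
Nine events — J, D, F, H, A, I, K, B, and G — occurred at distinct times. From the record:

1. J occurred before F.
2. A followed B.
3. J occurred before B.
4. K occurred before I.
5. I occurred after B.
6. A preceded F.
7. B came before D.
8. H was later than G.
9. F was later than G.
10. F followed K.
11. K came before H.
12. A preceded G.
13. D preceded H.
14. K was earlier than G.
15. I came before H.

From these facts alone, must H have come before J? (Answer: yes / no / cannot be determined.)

no

Tracing the constraints gives J → B → I → H, so J must come before H.
That means H cannot be before J.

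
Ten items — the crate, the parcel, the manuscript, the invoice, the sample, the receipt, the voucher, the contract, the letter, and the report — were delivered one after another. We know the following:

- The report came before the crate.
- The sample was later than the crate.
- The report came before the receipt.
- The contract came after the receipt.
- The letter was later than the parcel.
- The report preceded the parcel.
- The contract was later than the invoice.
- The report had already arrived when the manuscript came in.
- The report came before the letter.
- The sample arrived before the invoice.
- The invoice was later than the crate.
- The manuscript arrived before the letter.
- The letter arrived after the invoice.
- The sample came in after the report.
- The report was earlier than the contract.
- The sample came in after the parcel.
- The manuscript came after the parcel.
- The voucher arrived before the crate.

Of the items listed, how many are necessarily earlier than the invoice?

Directly stated before the invoice: the crate and the sample.
The parcel reaches the invoice via the parcel → the sample → the invoice.
The report reaches the invoice via the report → the crate → the invoice.
The voucher reaches the invoice via the voucher → the crate → the invoice.
No chain forces the manuscript (or any of the others) ahead of the invoice.
That's the crate, the parcel, the report, the sample, and the voucher — 5 in all.

5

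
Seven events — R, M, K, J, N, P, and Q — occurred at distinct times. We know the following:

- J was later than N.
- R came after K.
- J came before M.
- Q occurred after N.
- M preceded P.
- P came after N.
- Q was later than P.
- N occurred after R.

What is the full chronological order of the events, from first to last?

The constraints fix every adjacent pair, so only one ordering works:
K → R → N → J → M → P → Q.

K, R, N, J, M, P, Q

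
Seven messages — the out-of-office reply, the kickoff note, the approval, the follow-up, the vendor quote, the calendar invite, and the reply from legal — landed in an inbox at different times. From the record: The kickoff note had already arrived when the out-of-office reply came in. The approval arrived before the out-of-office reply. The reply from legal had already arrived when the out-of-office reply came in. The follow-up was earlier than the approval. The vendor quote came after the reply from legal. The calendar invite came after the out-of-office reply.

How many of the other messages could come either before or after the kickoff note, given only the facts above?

4

Forced after the kickoff note: the calendar invite and the out-of-office reply.
That leaves the approval, the follow-up, the reply from legal, and the vendor quote with no forced order relative to the kickoff note — 4.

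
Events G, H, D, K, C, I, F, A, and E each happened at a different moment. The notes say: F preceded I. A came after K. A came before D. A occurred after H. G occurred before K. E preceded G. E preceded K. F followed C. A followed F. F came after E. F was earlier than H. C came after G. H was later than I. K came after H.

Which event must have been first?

E

E has a chain of constraints placing it before every other event, so E must be first.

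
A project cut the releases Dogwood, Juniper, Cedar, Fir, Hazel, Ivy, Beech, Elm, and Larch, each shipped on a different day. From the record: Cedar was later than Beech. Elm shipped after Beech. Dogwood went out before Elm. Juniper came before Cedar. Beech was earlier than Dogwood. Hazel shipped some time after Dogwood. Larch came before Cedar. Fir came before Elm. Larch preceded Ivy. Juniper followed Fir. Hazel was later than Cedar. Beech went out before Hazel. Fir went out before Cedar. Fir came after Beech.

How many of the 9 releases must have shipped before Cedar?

4

Directly stated before Cedar: Beech, Fir, Juniper, and Larch.
That's Beech, Fir, Juniper, and Larch — 4 in all.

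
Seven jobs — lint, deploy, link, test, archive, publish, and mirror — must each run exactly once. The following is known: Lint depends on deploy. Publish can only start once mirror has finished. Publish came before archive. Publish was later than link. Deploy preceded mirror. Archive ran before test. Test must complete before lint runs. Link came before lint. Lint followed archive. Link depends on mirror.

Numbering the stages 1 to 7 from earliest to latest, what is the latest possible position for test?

6

Test must come before lint — 1 stage forced after it.
Everything else can be placed before test in some valid order, so test can sit as late as position 7 − 1 = 6.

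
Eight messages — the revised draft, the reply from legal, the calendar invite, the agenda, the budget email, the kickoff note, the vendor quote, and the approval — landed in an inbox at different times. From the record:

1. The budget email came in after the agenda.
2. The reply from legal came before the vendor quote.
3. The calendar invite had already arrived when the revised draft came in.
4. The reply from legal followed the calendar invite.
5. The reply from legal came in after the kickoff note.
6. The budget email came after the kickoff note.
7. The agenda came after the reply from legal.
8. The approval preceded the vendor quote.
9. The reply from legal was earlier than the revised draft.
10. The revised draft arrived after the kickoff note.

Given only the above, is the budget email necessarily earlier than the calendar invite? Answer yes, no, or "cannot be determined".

Tracing the constraints gives the calendar invite → the reply from legal → the agenda → the budget email, so the calendar invite must come before the budget email.
That means the budget email cannot be before the calendar invite.

no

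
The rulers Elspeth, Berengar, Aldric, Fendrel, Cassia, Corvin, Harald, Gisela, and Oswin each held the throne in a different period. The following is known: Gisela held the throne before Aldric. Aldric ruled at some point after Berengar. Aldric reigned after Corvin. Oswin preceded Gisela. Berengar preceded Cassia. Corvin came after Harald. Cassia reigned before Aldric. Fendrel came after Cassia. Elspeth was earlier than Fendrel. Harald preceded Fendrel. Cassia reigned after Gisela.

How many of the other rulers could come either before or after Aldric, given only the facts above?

2

Forced before Aldric: Berengar, Cassia, Corvin, Gisela, Harald, and Oswin.
That leaves Elspeth and Fendrel with no forced order relative to Aldric — 2.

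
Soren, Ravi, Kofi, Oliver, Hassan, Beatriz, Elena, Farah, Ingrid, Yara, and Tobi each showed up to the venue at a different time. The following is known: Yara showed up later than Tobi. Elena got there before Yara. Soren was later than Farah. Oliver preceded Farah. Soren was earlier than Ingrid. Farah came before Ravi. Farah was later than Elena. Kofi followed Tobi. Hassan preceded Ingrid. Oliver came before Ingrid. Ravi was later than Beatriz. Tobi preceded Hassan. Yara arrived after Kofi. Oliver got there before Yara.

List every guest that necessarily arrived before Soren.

Elena, Farah, Oliver

Directly stated before Soren: Farah.
Elena reaches Soren via Elena → Farah → Soren.
Oliver reaches Soren via Oliver → Farah → Soren.
No chain forces Ravi (or any of the others) ahead of Soren.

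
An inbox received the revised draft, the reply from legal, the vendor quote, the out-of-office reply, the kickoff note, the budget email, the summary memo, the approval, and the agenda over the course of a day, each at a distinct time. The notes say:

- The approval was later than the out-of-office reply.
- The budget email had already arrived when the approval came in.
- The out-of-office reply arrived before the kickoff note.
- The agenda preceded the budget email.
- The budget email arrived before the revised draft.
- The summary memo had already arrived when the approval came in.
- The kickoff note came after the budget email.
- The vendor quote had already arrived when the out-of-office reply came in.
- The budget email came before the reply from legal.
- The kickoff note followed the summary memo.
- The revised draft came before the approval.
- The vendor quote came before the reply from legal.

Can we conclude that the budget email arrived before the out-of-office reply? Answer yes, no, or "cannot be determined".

cannot be determined

No chain of stated constraints runs from the budget email to the out-of-office reply, and none runs from the out-of-office reply to the budget email either.
So the relative order of the budget email and the out-of-office reply is not fixed by the given facts.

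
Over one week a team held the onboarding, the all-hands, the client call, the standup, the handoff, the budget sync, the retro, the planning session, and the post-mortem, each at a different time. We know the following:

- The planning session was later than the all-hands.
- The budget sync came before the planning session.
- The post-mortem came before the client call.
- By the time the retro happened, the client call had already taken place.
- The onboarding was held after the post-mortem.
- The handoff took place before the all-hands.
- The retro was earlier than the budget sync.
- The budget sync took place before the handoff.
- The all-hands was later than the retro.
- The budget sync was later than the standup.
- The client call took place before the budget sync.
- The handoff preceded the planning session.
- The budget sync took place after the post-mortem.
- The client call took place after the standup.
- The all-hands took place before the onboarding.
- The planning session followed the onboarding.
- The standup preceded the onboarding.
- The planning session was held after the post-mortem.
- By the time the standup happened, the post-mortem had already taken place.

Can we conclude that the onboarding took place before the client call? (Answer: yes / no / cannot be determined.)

no

Tracing the constraints gives the client call → the retro → the all-hands → the onboarding, so the client call must come before the onboarding.
That means the onboarding cannot be before the client call.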